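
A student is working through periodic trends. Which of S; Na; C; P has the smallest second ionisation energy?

P

The second ionization energy removes an electron from the +1 ion. For each element: S⁺ still has 5 valence electrons; Na⁺ is the bare [Ne] core; C⁺ still has 3 valence electrons; P⁺ still has 4 valence electrons.
Core electrons are held far more tightly than valence electrons, so Na tops the IE_2 order.
Valence configurations: S⁺ [Ne]3s²3p³, C⁺ [He]2s²2p¹, P⁺ [Ne]3s²3p².
Tabulated IE_2 (kJ/mol): S 2252, Na 4562, C 2353, P 1907.
Putting it together, IE_2: P < S < C < Na.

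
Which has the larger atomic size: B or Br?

Br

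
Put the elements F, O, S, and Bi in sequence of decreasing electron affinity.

F, S, O, Bi

O is in period 2, group 16; F is in period 2, group 17; S is in period 3, group 16; Bi is in period 6, group 15.
EA tends to increase across a period and decrease down a group, though the pattern is less regular than for IE or radius.
Neither a single period nor a single group — weigh both effects.
O > Bi: both effects reinforce here, so O is clearly the higher of the two.
S > O: this pair runs against the simple trend — see the exception note.
F > S: both effects reinforce here, so F is clearly the higher of the two.
Note the exception: S has a higher electron affinity than O, contrary to the simple trend — the compact 2p subshell of O repels the added electron more than S's larger 3p does.
For reference (kJ/mol): O 141, F 328, S 200, Bi 91.
So from highest to lowest: F > S > O > Bi.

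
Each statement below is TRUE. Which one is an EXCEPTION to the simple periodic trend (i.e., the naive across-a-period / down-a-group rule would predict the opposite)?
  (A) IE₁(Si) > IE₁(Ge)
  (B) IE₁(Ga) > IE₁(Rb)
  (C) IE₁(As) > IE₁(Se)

The general trend: first ionisation energy increases across a period and decreases down a group.
(A) Si (period 3, group 14) vs Ge (period 4, group 14): the stated order agrees with the simple trend.
(B) Ga (period 4, group 13) vs Rb (period 5, group 1): the stated order agrees with the simple trend.
(C) As (period 4, group 15) vs Se (period 4, group 16): the stated order contradicts the simple trend.
The exception is (C): Se (4p⁴) ionizes more easily than half-filled As (4p³).

(C)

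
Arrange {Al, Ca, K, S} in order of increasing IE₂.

After 1 electron has been removed, what remains? Al⁺ still has 2 valence electrons; Ca⁺ still has 1 valence electron; K⁺ is the bare [Ar] core; S⁺ still has 5 valence electrons.
Core electrons are held far more tightly than valence electrons, so K tops the IE_2 order.
Valence configurations: Al⁺ [Ne]3s², Ca⁺ [Ar]4s¹, S⁺ [Ne]3s²3p³.
Approximate IE_2 values (kJ/mol): Al 1817, Ca 1145, K 3052, S 2252.
Hence IE_2: Ca < Al < S < K.

Ca < Al < S < K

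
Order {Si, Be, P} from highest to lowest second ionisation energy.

IE_2 is the cost of taking one more electron from the +1 cation: Si⁺ still has 3 valence electrons; Be⁺ still has 1 valence electron; P⁺ still has 4 valence electrons.
All are still removing valence electrons, so compare the +1 ions as you would atoms: IE_2 generally rises across a period (higher Z_eff) and falls down a group (larger shell), subject to the usual subshell exceptions.
Valence configurations: Si⁺ [Ne]3s²3p¹, Be⁺ [He]2s¹, P⁺ [Ne]3s²3p².
Approximate IE_2 values (kJ/mol): Si 1577, Be 1757, P 1907.
Hence IE_2: Si < Be < P.

P > Be > Si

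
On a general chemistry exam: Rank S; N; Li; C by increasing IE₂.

S < C < N < Li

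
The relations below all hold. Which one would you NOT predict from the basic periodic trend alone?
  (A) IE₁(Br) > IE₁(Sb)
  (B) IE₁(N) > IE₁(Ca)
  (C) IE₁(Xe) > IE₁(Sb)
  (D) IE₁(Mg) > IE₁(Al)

(D)

The general trend: IE₁ increases across a period and decreases down a group.
(A) Br (period 4, group 17) vs Sb (period 5, group 15): the stated order agrees with the simple trend.
(B) N (period 2, group 15) vs Ca (period 4, group 2): the stated order agrees with the simple trend.
(C) Xe (period 5, group 18) vs Sb (period 5, group 15): the stated order agrees with the simple trend.
(D) Mg (period 3, group 2) vs Al (period 3, group 13): the stated order contradicts the simple trend.
The exception is (D): Al's single 3p electron is easier to remove than one from Mg's filled 3s².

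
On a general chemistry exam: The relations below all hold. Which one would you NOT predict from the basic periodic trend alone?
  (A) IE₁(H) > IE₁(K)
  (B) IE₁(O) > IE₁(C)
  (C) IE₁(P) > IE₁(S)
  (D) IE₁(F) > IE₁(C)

The general trend: IE₁ increases across a period and decreases down a group.
(A) H (period 1, group 1) vs K (period 4, group 1): the stated order agrees with the simple trend.
(B) O (period 2, group 16) vs C (period 2, group 14): the stated order agrees with the simple trend.
(C) P (period 3, group 15) vs S (period 3, group 16): the stated order contradicts the simple trend.
(D) F (period 2, group 17) vs C (period 2, group 14): the stated order agrees with the simple trend.
The exception is (C): S (3p⁴) ionizes more easily than half-filled P (3p³) because the paired 3p electron in S is pushed out by e⁻–e⁻ repulsion.

(C)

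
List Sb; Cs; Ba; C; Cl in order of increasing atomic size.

Across a period the added protons contract the valence shell; down a group each new principal shell makes the atom larger.
Neither a single period nor a single group — weigh both effects.
Cl > C: the two effects oppose for this pair; the down-group effect wins (99 vs 75 pm).
Sb > Cl: both effects reinforce here, so Sb is clearly the larger of the two.
Ba > Sb: relative to Sb, both the across-period and down-group shifts push Ba's atomic radius up.
Cs > Ba: both are in period 6; the period trend gives Cs the larger value.
Tabulated atomic radius (pm): C 75, Cl 99, Sb 140, Cs 232, Ba 196.
So from smallest to largest: C < Cl < Sb < Ba < Cs.

C < Cl < Sb < Ba < Cs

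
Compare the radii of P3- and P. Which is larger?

P3-

Forming P3- adds 3 electrons to P. More electron–electron repulsion in the same shell, with unchanged nuclear charge, lets the cloud expand.
An anion is larger than its parent atom: P3- > P.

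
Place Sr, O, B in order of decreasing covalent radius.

Sr > B > O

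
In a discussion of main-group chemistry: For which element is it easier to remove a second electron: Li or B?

The second ionization energy removes an electron from the +1 ion. For each element: Li⁺ is the bare [He] core; B⁺ still has 2 valence electrons.
Core electrons are held far more tightly than valence electrons, so Li tops the IE_2 order.
The numbers (kJ/mol): Li 7298, B 2427.
Putting it together, IE_2: B < Li.

B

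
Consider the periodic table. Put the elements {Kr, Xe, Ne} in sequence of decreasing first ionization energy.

Ne > Kr > Xe

Ne is in period 2, group 18; Kr is in period 4, group 18; Xe is in period 5, group 18.
Removing the outermost electron gets harder across a period and easier down a group.
All are in group 18, so first ionization energy increases up the group.
So from highest to lowest: Ne > Kr > Xe.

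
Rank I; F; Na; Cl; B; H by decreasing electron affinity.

Cl, F, I, H, Na, B

Electron affinity generally becomes more exothermic across a period toward the halogens and less exothermic down a group.
Here both period and group differ, so the two effects have to be weighed against each other.
Na > B: this pair runs against the simple trend — see the exception note.
H > Na: H sits above Na in group 1, so the down-group effect alone puts H higher.
I > H: the two effects oppose for this pair; the across-period effect wins (295 vs 73 kJ/mol).
F > I: F sits above I in group 17, so the down-group effect alone puts F higher.
Cl > F: this pair runs against the simple trend — see the exception note.
Note the exception: Na has a higher electron affinity than B, contrary to the simple trend — B's ns²np¹ configuration gives only a small electron affinity — the sparsely filled np subshell binds an added electron weakly.
Note the exception: Cl has a higher electron affinity than F, contrary to the simple trend — F's small 2p subshell makes the incoming electron feel strong e⁻–e⁻ repulsion, so Cl actually releases more energy on gaining an electron.
Tabulated electron affinity (kJ/mol): H 73, B 27, F 328, Na 53, Cl 349, I 295.
So from highest to lowest: Cl > F > I > H > Na > B.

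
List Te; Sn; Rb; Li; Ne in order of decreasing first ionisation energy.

Li is in period 2, group 1; Ne is in period 2, group 18; Rb is in period 5, group 1; Sn is in period 5, group 14; Te is in period 5, group 16.
First ionization energy rises across a period (greater Z_eff holds electrons more tightly) and falls down a group (valence electrons are farther from the nucleus).
Neither a single period nor a single group — weigh both effects.
Li > Rb: they share group 1; the group trend gives Li the larger value.
Sn > Li: period and group pull opposite ways; the across-period shift dominates (709 vs 520 kJ/mol).
Te > Sn: both are in period 5; the period trend gives Te the larger value.
Ne > Te: relative to Te, both the across-period and down-group shifts push Ne's first ionization energy up.
Tabulated first ionization energy (kJ/mol): Li 520, Ne 2081, Rb 403, Sn 709, Te 869.
So from highest to lowest: Ne > Te > Sn > Li > Rb.

Ne > Te > Sn > Li > Rb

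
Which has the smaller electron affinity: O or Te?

O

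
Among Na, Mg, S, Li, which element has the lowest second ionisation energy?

Mg

Consider each +1 ion: Na⁺ is the bare [Ne] core; Mg⁺ still has 1 valence electron; S⁺ still has 5 valence electrons; Li⁺ is the bare [He] core.
Breaking into a closed-shell core is much more expensive than removing a leftover valence electron — Na and Li have the largest IE_2 here.
Valence configurations: Mg⁺ [Ne]3s¹, S⁺ [Ne]3s²3p³.
The numbers (kJ/mol): Na 4562, Mg 1451, S 2252, Li 7298.
Overall IE_2 order: Mg < S < Na < Li.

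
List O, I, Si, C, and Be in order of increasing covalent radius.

Be is in period 2, group 2; C is in period 2, group 14; O is in period 2, group 16; Si is in period 3, group 14; I is in period 5, group 17.
Across a period the added protons contract the valence shell; down a group each new principal shell makes the atom larger.
Here both period and group differ, so the two effects have to be weighed against each other.
C > O: C lies to the left of O in period 2, so the across-period effect alone puts C larger.
Be > C: both are in period 2; the period trend gives Be the larger value.
Si > Be: period and group pull opposite ways; the down-group shift dominates (116 vs 102 pm).
I > Si: the two effects oppose for this pair; the down-group effect wins (133 vs 116 pm).
For reference (pm): Be 102, C 75, O 63, Si 116, I 133.
So from smallest to largest: O < C < Be < Si < I.

O, C, Be, Si, I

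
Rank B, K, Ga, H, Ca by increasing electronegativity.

K < Ca < Ga < B < H

H is in period 1, group 1; B is in period 2, group 13; K is in period 4, group 1; Ca is in period 4, group 2; Ga is in period 4, group 13.
EN rises left→right (higher Z_eff, smaller atoms) and falls top→bottom (larger, more shielded atoms).
Here both period and group differ, so the two effects have to be weighed against each other.
Ca > K: Ca lies to the right of K in period 4, so the across-period effect alone puts Ca higher.
Ga > Ca: both are in period 4; the period trend gives Ga the larger value.
B > Ga: B sits above Ga in group 13, so the down-group effect alone puts B higher.
H > B: the two effects oppose for this pair; the down-group effect wins (2.20 vs 2.04).
Approximate values (Pauling): H 2.20, B 2.04, K 0.82, Ca 1.00, Ga 1.81.
So from lowest to highest: K < Ca < Ga < B < H.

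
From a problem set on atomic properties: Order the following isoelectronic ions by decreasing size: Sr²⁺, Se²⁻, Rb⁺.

All of these have 36 electrons, so size is governed by nuclear charge alone: the more protons, the stronger the pull on the same electron cloud, and the smaller the ion.
Nuclear charges: Sr²⁺ (Z=38), Rb⁺ (Z=37), Se²⁻ (Z=34).
Largest to smallest: Se²⁻ > Rb⁺ > Sr²⁺.

Se²⁻ > Rb⁺ > Sr²⁺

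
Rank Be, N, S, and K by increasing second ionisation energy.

After 1 electron has been removed, what remains? Be⁺ still has 1 valence electron; N⁺ still has 4 valence electrons; S⁺ still has 5 valence electrons; K⁺ is the bare [Ar] core.
Pulling an electron out of a noble-gas core costs far more than removing a remaining valence electron, so K sits at the high end of IE_2.
Valence configurations: Be⁺ [He]2s¹, N⁺ [He]2s²2p², S⁺ [Ne]3s²3p³.
The numbers (kJ/mol): Be 1757, N 2856, S 2252, K 3052.
Putting it together, IE_2: Be < S < N < K.

Be < S < N < K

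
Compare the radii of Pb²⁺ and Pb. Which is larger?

Forming Pb²⁺ removes 2 electrons from Pb. Fewer electrons for the same nuclear charge means less shielding and a higher Z_eff on the remaining electrons.
A cation is smaller than its parent atom: Pb²⁺ < Pb.

Pb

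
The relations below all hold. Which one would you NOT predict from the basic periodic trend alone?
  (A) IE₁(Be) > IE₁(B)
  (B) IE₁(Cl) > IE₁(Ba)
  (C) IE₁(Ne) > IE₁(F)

(A)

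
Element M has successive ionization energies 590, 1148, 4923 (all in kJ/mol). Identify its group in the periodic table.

Group 2

Look for the largest jump between consecutive ionization energies: IE3/IE2 ≈ 4.3, far larger than any earlier ratio.
That jump marks the point where a core electron is being removed. So the atom has 2 valence electrons.
A main-group element with 2 valence electrons is in group 2.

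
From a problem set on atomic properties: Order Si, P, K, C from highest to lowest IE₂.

K, C, P, Si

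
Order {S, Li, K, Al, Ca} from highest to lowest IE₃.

The third ionization energy removes an electron from the +2 ion. For each element: S²⁺ still has 4 valence electrons; Li²⁺ is already 1 electron into the core; K²⁺ is already 1 electron into the core; Al²⁺ still has 1 valence electron; Ca²⁺ is the bare [Ar] core.
Breaking into a closed-shell core is much more expensive than removing a leftover valence electron — K, Ca and Li have the largest IE_3 here.
Valence configurations: S²⁺ [Ne]3s²3p², Al²⁺ [Ne]3s¹.
Approximate IE_3 values (kJ/mol): S 3357, Li 11815, K 4420, Al 2745, Ca 4912.
Hence IE_3: Al < S < K < Ca < Li.

Li, Ca, K, S, Al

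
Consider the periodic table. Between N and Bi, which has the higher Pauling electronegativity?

N

N is in period 2, group 15; Bi is in period 6, group 15.
Electronegativity increases across a period and decreases down a group, tracking effective nuclear charge and atomic size.
All are in group 15, so electronegativity increases up the group.
So N has the higher Pauling electronegativity (N > Bi).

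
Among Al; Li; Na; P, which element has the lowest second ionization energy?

Al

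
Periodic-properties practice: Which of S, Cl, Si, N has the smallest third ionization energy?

IE_3 is the cost of taking one more electron from the +2 cation: S²⁺ still has 4 valence electrons; Cl²⁺ still has 5 valence electrons; Si²⁺ still has 2 valence electrons; N²⁺ still has 3 valence electrons.
All are still removing valence electrons, so compare the +2 ions as you would atoms: IE_3 generally rises across a period (higher Z_eff) and falls down a group (larger shell), subject to the usual subshell exceptions.
Valence configurations: S²⁺ [Ne]3s²3p², Cl²⁺ [Ne]3s²3p³, Si²⁺ [Ne]3s², N²⁺ [He]2s²2p¹.
The numbers (kJ/mol): S 3357, Cl 3822, Si 3232, N 4578.
So the third ionization energies run Si < S < Cl < N.

Si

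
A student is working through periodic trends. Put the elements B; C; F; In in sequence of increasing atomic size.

B is in period 2, group 13; C is in period 2, group 14; F is in period 2, group 17; In is in period 5, group 13.
Atomic radius shrinks across a period as nuclear charge pulls the same shell inward, and grows down a group as new shells are added.
Neither a single period nor a single group — weigh both effects.
C > F: both are in period 2; the period trend gives C the larger value.
B > C: both are in period 2; the period trend gives B the larger value.
In > B: they share group 13; the group trend gives In the larger value.
Tabulated atomic radius (pm): B 85, C 75, F 64, In 142.
So from smallest to largest: F < C < B < In.

F < C < B < In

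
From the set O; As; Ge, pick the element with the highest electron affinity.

Electron affinity generally becomes more exothermic across a period toward the halogens and less exothermic down a group.
Neither a single period nor a single group — weigh both effects.
Ge > As: this pair runs against the simple trend — see the exception note.
O > Ge: relative to Ge, both the across-period and down-group shifts push O's electron affinity up.
Note the exception: Ge has a higher electron affinity than As, contrary to the simple trend — adding an electron to As's half-filled 4p³ is unfavourable, so Ge (4p²) has the more exothermic EA.
For reference (kJ/mol): O 141, Ge 119, As 78.
The highest electron affinity among these belongs to O.

O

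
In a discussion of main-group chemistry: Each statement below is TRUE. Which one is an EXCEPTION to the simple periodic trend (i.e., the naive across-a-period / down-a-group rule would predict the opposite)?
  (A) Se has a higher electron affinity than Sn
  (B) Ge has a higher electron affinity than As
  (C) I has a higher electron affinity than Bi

(B)

The general trend: electron affinity increases across a period and decreases down a group.
(A) Se (period 4, group 16) vs Sn (period 5, group 14): the stated order agrees with the simple trend.
(B) Ge (period 4, group 14) vs As (period 4, group 15): the stated order contradicts the simple trend.
(C) I (period 5, group 17) vs Bi (period 6, group 15): the stated order agrees with the simple trend.
The exception is (B): adding an electron to As's half-filled 4p³ is unfavourable, so Ge (4p²) has the more exothermic EA.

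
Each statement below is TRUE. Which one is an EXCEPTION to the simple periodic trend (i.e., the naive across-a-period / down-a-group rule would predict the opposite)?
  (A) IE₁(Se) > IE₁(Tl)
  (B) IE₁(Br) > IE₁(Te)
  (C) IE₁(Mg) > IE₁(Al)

(C)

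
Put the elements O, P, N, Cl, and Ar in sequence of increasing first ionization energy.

P, Cl, O, N, Ar

N is in period 2, group 15; O is in period 2, group 16; P is in period 3, group 15; Cl is in period 3, group 17; Ar is in period 3, group 18.
Removing the outermost electron gets harder across a period and easier down a group.
These span different periods and groups, so the two trends combine.
Cl > P: Cl lies to the right of P in period 3, so the across-period effect alone puts Cl higher.
O > Cl: period and group pull opposite ways; the down-group shift dominates (1314 vs 1251 kJ/mol).
N > O: this pair runs against the simple trend — see the exception note.
Ar > N: period and group pull opposite ways; the across-period shift dominates (1521 vs 1402 kJ/mol).
Note the exception: N has a higher first ionization energy than O, contrary to the simple trend — pairing an electron in O's 2p⁴ costs repulsion energy, so O ionizes more easily than half-filled N (2p³).
Tabulated first ionization energy (kJ/mol): N 1402, O 1314, P 1012, Cl 1251, Ar 1521.
So from lowest to highest: P < Cl < O < N < Ar.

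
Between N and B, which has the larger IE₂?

N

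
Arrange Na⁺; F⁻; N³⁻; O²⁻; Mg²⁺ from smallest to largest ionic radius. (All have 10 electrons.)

Mg²⁺ < Na⁺ < F⁻ < O²⁻ < N³⁻

All of these have 10 electrons, so size is governed by nuclear charge alone: the more protons, the stronger the pull on the same electron cloud, and the smaller the ion.
Nuclear charges: Mg²⁺ (Z=12), Na⁺ (Z=11), F⁻ (Z=9), O²⁻ (Z=8), N³⁻ (Z=7).
Smallest to largest: Mg²⁺ < Na⁺ < F⁻ < O²⁻ < N³⁻.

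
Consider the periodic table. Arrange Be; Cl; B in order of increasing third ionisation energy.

IE_3 is the cost of taking one more electron from the +2 cation: Be²⁺ is the bare [He] core; Cl²⁺ still has 5 valence electrons; B²⁺ still has 1 valence electron.
Pulling an electron out of a noble-gas core costs far more than removing a remaining valence electron, so Be sits at the high end of IE_3.
Valence configurations: Cl²⁺ [Ne]3s²3p³, B²⁺ [He]2s¹.
Tabulated IE_3 (kJ/mol): Be 14849, Cl 3822, B 3660.
So the third ionization energies run B < Cl < Be.

B < Cl < Be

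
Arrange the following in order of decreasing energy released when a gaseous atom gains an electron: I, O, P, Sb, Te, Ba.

O is in period 2, group 16; P is in period 3, group 15; Sb is in period 5, group 15; Te is in period 5, group 16; I is in period 5, group 17; Ba is in period 6, group 2.
Adding an electron releases more energy for atoms nearer the top right (short of the noble gases).
These span different periods and groups, so the two trends combine.
P > Ba: relative to Ba, both the across-period and down-group shifts push P's electron affinity up.
Sb > P: this pair runs against the simple trend — see the exception note.
O > Sb: both effects reinforce here, so O is clearly the higher of the two.
Te > O: this pair runs against the simple trend — see the exception note.
I > Te: I lies to the right of Te in period 5, so the across-period effect alone puts I higher.
Note the exception: Sb has a higher electron affinity than P, contrary to the simple trend — both are half-filled np³, but the pairing/repulsion penalty for the added electron shrinks as the p orbitals become larger and more diffuse down the group, and for Sb that outweighs the weaker nuclear attraction.
Note the exception: Te has a higher electron affinity than O, contrary to the simple trend — O's compact 2p subshell gives strong electron–electron repulsion on the added electron.
For reference (kJ/mol): O 141, P 72, Sb 103, Te 190, I 295, Ba 14.
So from highest to lowest: I > Te > O > Sb > P > Ba.

I > Te > O > Sb > P > Ba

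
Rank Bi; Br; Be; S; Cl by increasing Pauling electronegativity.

Be is in period 2, group 2; S is in period 3, group 16; Cl is in period 3, group 17; Br is in period 4, group 17; Bi is in period 6, group 15.
EN rises left→right (higher Z_eff, smaller atoms) and falls top→bottom (larger, more shielded atoms).
Here both period and group differ, so the two effects have to be weighed against each other.
Bi > Be: the two effects oppose for this pair; the across-period effect wins (2.02 vs 1.57).
S > Bi: relative to Bi, both the across-period and down-group shifts push S's electronegativity up.
Br > S: period and group pull opposite ways; the across-period shift dominates (2.96 vs 2.58).
Cl > Br: they share group 17; the group trend gives Cl the larger value.
Approximate values (Pauling): Be 1.57, S 2.58, Cl 3.16, Br 2.96, Bi 2.02.
So from lowest to highest: Be < Bi < S < Br < Cl.

Be < Bi < S < Br < Cl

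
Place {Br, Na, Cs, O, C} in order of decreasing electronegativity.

O, Br, C, Na, Cs

C is in period 2, group 14; O is in period 2, group 16; Na is in period 3, group 1; Br is in period 4, group 17; Cs is in period 6, group 1.
Smaller atoms with higher effective nuclear charge are more electronegative.
Neither a single period nor a single group — weigh both effects.
Na > Cs: they share group 1; the group trend gives Na the larger value.
C > Na: both effects reinforce here, so C is clearly the higher of the two.
Br > C: period and group pull opposite ways; the across-period shift dominates (2.96 vs 2.55).
O > Br: the two effects oppose for this pair; the down-group effect wins (3.44 vs 2.96).
Approximate values (Pauling): C 2.55, O 3.44, Na 0.93, Br 2.96, Cs 0.79.
So from highest to lowest: O > Br > C > Na > Cs.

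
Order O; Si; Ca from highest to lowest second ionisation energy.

Consider each +1 ion: O⁺ still has 5 valence electrons; Si⁺ still has 3 valence electrons; Ca⁺ still has 1 valence electron.
All are still removing valence electrons, so compare the +1 ions as you would atoms: IE_2 generally rises across a period (higher Z_eff) and falls down a group (larger shell), subject to the usual subshell exceptions.
Valence configurations: O⁺ [He]2s²2p³, Si⁺ [Ne]3s²3p¹, Ca⁺ [Ar]4s¹.
Tabulated IE_2 (kJ/mol): O 3388, Si 1577, Ca 1145.
Hence IE_2: Ca < Si < O.

O > Si > Ca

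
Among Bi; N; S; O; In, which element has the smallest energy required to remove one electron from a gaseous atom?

IE₁ increases left→right with effective nuclear charge and decreases top→bottom as the valence shell moves farther out.
These span different periods and groups, so the two trends combine.
Bi > In: the two effects oppose for this pair; the across-period effect wins (703 vs 558 kJ/mol).
S > Bi: both effects reinforce here, so S is clearly the higher of the two.
O > S: they share group 16; the group trend gives O the larger value.
N > O: this pair runs against the simple trend — see the exception note.
Note the exception: N has a higher first ionization energy than O, contrary to the simple trend — pairing an electron in O's 2p⁴ costs repulsion energy, so O ionizes more easily than half-filled N (2p³).
Tabulated first ionization energy (kJ/mol): N 1402, O 1314, S 1000, In 558, Bi 703.
The smallest energy required to remove one electron from a gaseous atom among these belongs to In.

In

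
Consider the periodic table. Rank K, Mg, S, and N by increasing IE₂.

Mg, S, N, K

IE_2 is the cost of taking one more electron from the +1 cation: K⁺ is the bare [Ar] core; Mg⁺ still has 1 valence electron; S⁺ still has 5 valence electrons; N⁺ still has 4 valence electrons.
Pulling an electron out of a noble-gas core costs far more than removing a remaining valence electron, so K sits at the high end of IE_2.
Valence configurations: Mg⁺ [Ne]3s¹, S⁺ [Ne]3s²3p³, N⁺ [He]2s²2p².
Approximate IE_2 values (kJ/mol): K 3052, Mg 1451, S 2252, N 2856.
So the second ionization energies run Mg < S < N < K.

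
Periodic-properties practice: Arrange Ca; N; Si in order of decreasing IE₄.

N > Ca > Si

IE_4 is the cost of taking one more electron from the +3 cation: Ca³⁺ is already 1 electron into the core; N³⁺ still has 2 valence electrons; Si³⁺ still has 1 valence electron.
Usually core removal costs more than valence removal, but here the competition is close: a tightly held n=2 valence electron can cost more to remove than an n=3 core electron, so the actual values have to decide it.
Valence configurations: N³⁺ [He]2s², Si³⁺ [Ne]3s¹.
Approximate IE_4 values (kJ/mol): Ca 6491, N 7475, Si 4356.
Hence IE_4: Si < Ca < N.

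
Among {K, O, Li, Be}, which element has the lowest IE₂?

Be

After 1 electron has been removed, what remains? K⁺ is the bare [Ar] core; O⁺ still has 5 valence electrons; Li⁺ is the bare [He] core; Be⁺ still has 1 valence electron.
Usually core removal costs more than valence removal, but here the competition is close: a tightly held n=2 valence electron can cost more to remove than an n=3 core electron, so the actual values have to decide it.
Valence configurations: O⁺ [He]2s²2p³, Be⁺ [He]2s¹.
Tabulated IE_2 (kJ/mol): K 3052, O 3388, Li 7298, Be 1757.
Hence IE_2: Be < K < O < Li.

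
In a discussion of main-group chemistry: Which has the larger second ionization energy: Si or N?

N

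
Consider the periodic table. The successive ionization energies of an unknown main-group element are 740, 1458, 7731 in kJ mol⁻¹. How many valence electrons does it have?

2

Look for the largest jump between consecutive ionization energies: IE3/IE2 ≈ 5.3, far larger than any earlier ratio.
That jump marks the point where a core electron is being removed. So the atom has 2 valence electrons.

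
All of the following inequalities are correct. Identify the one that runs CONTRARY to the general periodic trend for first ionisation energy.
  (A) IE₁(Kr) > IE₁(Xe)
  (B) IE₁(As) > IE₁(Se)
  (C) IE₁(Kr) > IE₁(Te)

(B)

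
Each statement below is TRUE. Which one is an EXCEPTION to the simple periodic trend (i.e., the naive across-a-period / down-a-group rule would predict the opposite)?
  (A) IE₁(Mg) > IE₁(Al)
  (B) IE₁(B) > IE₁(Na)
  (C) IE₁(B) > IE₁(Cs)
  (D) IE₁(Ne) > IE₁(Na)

(A)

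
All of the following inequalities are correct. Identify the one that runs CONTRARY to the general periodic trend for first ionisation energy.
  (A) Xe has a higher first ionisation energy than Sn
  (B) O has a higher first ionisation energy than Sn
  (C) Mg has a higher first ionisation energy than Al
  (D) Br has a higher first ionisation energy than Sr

The general trend: first ionisation energy increases across a period and decreases down a group.
(A) Xe (period 5, group 18) vs Sn (period 5, group 14): the stated order agrees with the simple trend.
(B) O (period 2, group 16) vs Sn (period 5, group 14): the stated order agrees with the simple trend.
(C) Mg (period 3, group 2) vs Al (period 3, group 13): the stated order contradicts the simple trend.
(D) Br (period 4, group 17) vs Sr (period 5, group 2): the stated order agrees with the simple trend.
The exception is (C): Al's single 3p electron is easier to remove than one from Mg's filled 3s².

(C)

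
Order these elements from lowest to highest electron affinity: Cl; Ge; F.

Ge < F < Cl

EA tends to increase across a period and decrease down a group, though the pattern is less regular than for IE or radius.
Neither a single period nor a single group — weigh both effects.
F > Ge: relative to Ge, both the across-period and down-group shifts push F's electron affinity up.
Cl > F: this pair runs against the simple trend — see the exception note.
Note the exception: Cl has a higher electron affinity than F, contrary to the simple trend — F's small 2p subshell makes the incoming electron feel strong e⁻–e⁻ repulsion, so Cl actually releases more energy on gaining an electron.
Tabulated electron affinity (kJ/mol): F 328, Cl 349, Ge 119.
So from lowest to highest: Ge < F < Cl.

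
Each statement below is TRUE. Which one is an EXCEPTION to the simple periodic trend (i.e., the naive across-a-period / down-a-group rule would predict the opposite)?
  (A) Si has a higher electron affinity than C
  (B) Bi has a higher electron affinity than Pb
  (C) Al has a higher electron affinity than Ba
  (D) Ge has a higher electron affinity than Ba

(A)

The general trend: electron affinity increases across a period and decreases down a group.
(A) Si (period 3, group 14) vs C (period 2, group 14): the stated order contradicts the simple trend.
(B) Bi (period 6, group 15) vs Pb (period 6, group 14): the stated order agrees with the simple trend.
(C) Al (period 3, group 13) vs Ba (period 6, group 2): the stated order agrees with the simple trend.
(D) Ge (period 4, group 14) vs Ba (period 6, group 2): the stated order agrees with the simple trend.
The exception is (A): Si's larger, more diffuse 3p orbitals accept an added electron slightly more readily than C's compact 2p.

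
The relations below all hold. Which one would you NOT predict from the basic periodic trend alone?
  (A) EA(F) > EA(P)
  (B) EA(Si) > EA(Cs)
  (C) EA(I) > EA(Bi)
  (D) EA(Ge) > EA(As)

The general trend: electron affinity increases across a period and decreases down a group.
(A) F (period 2, group 17) vs P (period 3, group 15): the stated order agrees with the simple trend.
(B) Si (period 3, group 14) vs Cs (period 6, group 1): the stated order agrees with the simple trend.
(C) I (period 5, group 17) vs Bi (period 6, group 15): the stated order agrees with the simple trend.
(D) Ge (period 4, group 14) vs As (period 4, group 15): the stated order contradicts the simple trend.
The exception is (D): adding an electron to As's half-filled 4p³ is unfavourable, so Ge (4p²) has the more exothermic EA.

(D)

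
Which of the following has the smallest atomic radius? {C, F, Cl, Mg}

F

Atomic radius shrinks across a period as nuclear charge pulls the same shell inward, and grows down a group as new shells are added.
Neither a single period nor a single group — weigh both effects.
C > F: both are in period 2; the period trend gives C the larger value.
Cl > C: period and group pull opposite ways; the down-group shift dominates (99 vs 75 pm).
Mg > Cl: both are in period 3; the period trend gives Mg the larger value.
Approximate values (pm): C 75, F 64, Mg 139, Cl 99.
The smallest atomic radius among these belongs to F.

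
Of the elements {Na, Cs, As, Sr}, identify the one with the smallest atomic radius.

Na is in period 3, group 1; As is in period 4, group 15; Sr is in period 5, group 2; Cs is in period 6, group 1.
Moving right in a period, electrons are added to the same shell under a stronger nuclear pull, so atoms get smaller; moving down, a new shell is opened and atoms get larger.
Here both period and group differ, so the two effects have to be weighed against each other.
Na > As: period and group pull opposite ways; the across-period shift dominates (155 vs 121 pm).
Sr > Na: period and group pull opposite ways; the down-group shift dominates (185 vs 155 pm).
Cs > Sr: relative to Sr, both the across-period and down-group shifts push Cs's atomic radius up.
Approximate values (pm): Na 155, As 121, Sr 185, Cs 232.
The smallest atomic radius among these belongs to As.

As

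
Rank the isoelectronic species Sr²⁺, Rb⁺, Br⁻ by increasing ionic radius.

Sr²⁺ < Rb⁺ < Br⁻

All of these have 36 electrons, so size is governed by nuclear charge alone: the more protons, the stronger the pull on the same electron cloud, and the smaller the ion.
Nuclear charges: Sr²⁺ (Z=38), Rb⁺ (Z=37), Br⁻ (Z=35).
Smallest to largest: Sr²⁺ < Rb⁺ < Br⁻.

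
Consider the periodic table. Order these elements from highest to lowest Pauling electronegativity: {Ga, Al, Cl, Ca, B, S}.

Cl > S > B > Ga > Al > Ca

Electronegativity increases across a period and decreases down a group, tracking effective nuclear charge and atomic size.
These span different periods and groups, so the two trends combine.
Al > Ca: relative to Ca, both the across-period and down-group shifts push Al's electronegativity up.
Ga > Al: this pair runs against the simple trend — see the exception note.
B > Ga: B sits above Ga in group 13, so the down-group effect alone puts B higher.
S > B: the two effects oppose for this pair; the across-period effect wins (2.58 vs 2.04).
Cl > S: both are in period 3; the period trend gives Cl the larger value.
Note the exception: Ga has a higher electronegativity than Al, contrary to the simple trend — poor shielding by filled d (and f) subshells raises the heavier element's effective nuclear charge more than the simple down-group trend predicts.
Approximate values (Pauling): B 2.04, Al 1.61, S 2.58, Cl 3.16, Ca 1.00, Ga 1.81.
So from highest to lowest: Cl > S > B > Ga > Al > Ca.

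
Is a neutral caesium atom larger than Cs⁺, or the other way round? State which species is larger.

Cs

Forming Cs⁺ removes 1 electron from Cs. Fewer electrons for the same nuclear charge means less shielding and a higher Z_eff on the remaining electrons, and for main-group metals the entire outer shell is lost.
A cation is smaller than its parent atom: Cs⁺ < Cs.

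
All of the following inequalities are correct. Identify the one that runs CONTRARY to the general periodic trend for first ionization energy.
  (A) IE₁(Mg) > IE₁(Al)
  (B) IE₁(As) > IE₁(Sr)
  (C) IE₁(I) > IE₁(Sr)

(A)

The general trend: first ionization energy increases across a period and decreases down a group.
(A) Mg (period 3, group 2) vs Al (period 3, group 13): the stated order contradicts the simple trend.
(B) As (period 4, group 15) vs Sr (period 5, group 2): the stated order agrees with the simple trend.
(C) I (period 5, group 17) vs Sr (period 5, group 2): the stated order agrees with the simple trend.
The exception is (A): Al's single 3p electron is easier to remove than one from Mg's filled 3s².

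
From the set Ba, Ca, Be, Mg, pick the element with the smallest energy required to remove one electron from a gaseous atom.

Ba

Be is in period 2, group 2; Mg is in period 3, group 2; Ca is in period 4, group 2; Ba is in period 6, group 2.
IE₁ increases left→right with effective nuclear charge and decreases top→bottom as the valence shell moves farther out.
All are in group 2, so first ionization energy increases up the group.
The smallest energy required to remove one electron from a gaseous atom among these belongs to Ba.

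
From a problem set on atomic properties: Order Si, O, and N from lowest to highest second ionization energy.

Si < N < O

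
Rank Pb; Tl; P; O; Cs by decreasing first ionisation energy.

O > P > Pb > Tl > Cs

O is in period 2, group 16; P is in period 3, group 15; Cs is in period 6, group 1; Tl is in period 6, group 13; Pb is in period 6, group 14.
IE₁ increases left→right with effective nuclear charge and decreases top→bottom as the valence shell moves farther out.
These span different periods and groups, so the two trends combine.
Tl > Cs: both are in period 6; the period trend gives Tl the larger value.
Pb > Tl: Pb lies to the right of Tl in period 6, so the across-period effect alone puts Pb higher.
P > Pb: relative to Pb, both the across-period and down-group shifts push P's first ionization energy up.
O > P: both effects reinforce here, so O is clearly the higher of the two.
Approximate values (kJ/mol): O 1314, P 1012, Cs 376, Tl 589, Pb 716.
So from highest to lowest: O > P > Pb > Tl > Cs.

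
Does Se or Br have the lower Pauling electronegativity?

Electronegativity increases across a period and decreases down a group, tracking effective nuclear charge and atomic size.
All lie in period 4, so electronegativity increases left to right.
So Se has the lower Pauling electronegativity (Se < Br).

Se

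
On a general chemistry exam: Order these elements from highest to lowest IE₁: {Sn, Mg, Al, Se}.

Se > Mg > Sn > Al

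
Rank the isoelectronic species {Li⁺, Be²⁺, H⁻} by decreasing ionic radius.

H⁻ > Li⁺ > Be²⁺

All of these have 2 electrons, so size is governed by nuclear charge alone: the more protons, the stronger the pull on the same electron cloud, and the smaller the ion.
Nuclear charges: Be²⁺ (Z=4), Li⁺ (Z=3), H⁻ (Z=1).
Largest to smallest: H⁻ > Li⁺ > Be²⁺.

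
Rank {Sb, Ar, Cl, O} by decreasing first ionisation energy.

O is in period 2, group 16; Cl is in period 3, group 17; Ar is in period 3, group 18; Sb is in period 5, group 15.
Removing the outermost electron gets harder across a period and easier down a group.
Here both period and group differ, so the two effects have to be weighed against each other.
Cl > Sb: both effects reinforce here, so Cl is clearly the higher of the two.
O > Cl: the two effects oppose for this pair; the down-group effect wins (1314 vs 1251 kJ/mol).
Ar > O: the two effects oppose for this pair; the across-period effect wins (1521 vs 1314 kJ/mol).
Tabulated first ionization energy (kJ/mol): O 1314, Cl 1251, Ar 1521, Sb 831.
So from highest to lowest: Ar > O > Cl > Sb.

Ar > O > Cl > Sb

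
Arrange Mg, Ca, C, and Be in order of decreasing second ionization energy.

C > Be > Mg > Ca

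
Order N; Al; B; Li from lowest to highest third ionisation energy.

Al < B < N < Li

The third ionization energy removes an electron from the +2 ion. For each element: N²⁺ still has 3 valence electrons; Al²⁺ still has 1 valence electron; B²⁺ still has 1 valence electron; Li²⁺ is already 1 electron into the core.
Core electrons are held far more tightly than valence electrons, so Li tops the IE_3 order.
Valence configurations: N²⁺ [He]2s²2p¹, Al²⁺ [Ne]3s¹, B²⁺ [He]2s¹.
Tabulated IE_3 (kJ/mol): N 4578, Al 2745, B 3660, Li 11815.
Hence IE_3: Al < B < N < Li.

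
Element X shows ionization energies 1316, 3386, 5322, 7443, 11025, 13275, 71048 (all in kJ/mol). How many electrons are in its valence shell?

6

Look for the largest jump between consecutive ionization energies: IE7/IE6 ≈ 5.4, far larger than any earlier ratio.
That jump marks the point where a core electron is being removed. So the atom has 6 valence electrons.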